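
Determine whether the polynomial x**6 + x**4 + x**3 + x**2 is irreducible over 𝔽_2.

Write P(x) = x**6 + x**4 + x**3 + x**2.
Check for roots in 𝔽_2: P(0) = 0 → root; P(1) = 0 → root.
P(0) = 0, so (x) divides P(x); P is reducible.

No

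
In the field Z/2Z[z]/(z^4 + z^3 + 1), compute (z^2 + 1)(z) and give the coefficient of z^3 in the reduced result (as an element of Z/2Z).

Multiply in Z/2Z[z]: (z^2 + 1)·(z) = z^3 + z.
Reduced: z^3 + z.

1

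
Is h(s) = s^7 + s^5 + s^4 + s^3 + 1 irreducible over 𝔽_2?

Check for roots in 𝔽_2: h(0) = 1; h(1) = 1.
No roots, so no linear factors.
Monic irreducibles of degree 2 over GF(2): s^2 + s + 1.
None of them divide h (all give nonzero remainder).
Monic irreducibles of degree 3 over GF(2): s^3 + s + 1, s^3 + s^2 + 1.
None of them divide h (all give nonzero remainder).
No irreducible factor of degree ≤ 3 exists, so h is irreducible over GF(2).

Yes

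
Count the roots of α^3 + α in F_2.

Write P(α) = α^3 + α.
Evaluate at each of the 2 elements of F_2:
P(0) = 0 → root; P(1) = 0 → root.
Roots: {0, 1}.

2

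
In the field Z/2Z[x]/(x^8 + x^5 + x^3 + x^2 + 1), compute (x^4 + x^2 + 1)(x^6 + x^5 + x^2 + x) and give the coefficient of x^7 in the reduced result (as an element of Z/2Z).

Multiply in Z/2Z[x]: (x^4 + x^2 + 1)·(x^6 + x^5 + x^2 + x) = x^10 + x^9 + x^8 + x^7 + x^4 + x^3 + x^2 + x.
Reduce using x^8 ≡ x^5 + x^3 + x^2 + 1 (mod x^8 + x^5 + x^3 + x^2 + 1).
Reduced: x^6 + x^4 + x^3 + x^2 + 1.

0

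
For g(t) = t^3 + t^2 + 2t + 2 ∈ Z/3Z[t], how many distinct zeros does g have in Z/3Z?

Evaluate at each of the 3 elements of Z/3Z:
g(0) = 2; g(1) = 0 → root; g(2) = 0 → root.
Roots: {1, 2}.

2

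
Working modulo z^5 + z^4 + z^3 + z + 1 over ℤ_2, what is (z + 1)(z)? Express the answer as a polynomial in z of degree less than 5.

Multiply in ℤ_2[z]: (z + 1)·(z) = z^2 + z.
Reduced: z^2 + z.

z^2 + z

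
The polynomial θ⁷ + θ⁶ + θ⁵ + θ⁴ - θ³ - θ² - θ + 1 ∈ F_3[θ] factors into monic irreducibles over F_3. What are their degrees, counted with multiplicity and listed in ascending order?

Write g(θ) = θ⁷ + θ⁶ + θ⁵ + θ⁴ - θ³ - θ² - θ + 1.
Roots in F_3: g(0) = 1; g(1) = 2; g(2) = 2.
Complete factorization: g(θ) = (θ⁷ + θ⁶ + θ⁵ + θ⁴ - θ³ - θ² - θ + 1).
Factor degrees with multiplicity: 7 = 7.

7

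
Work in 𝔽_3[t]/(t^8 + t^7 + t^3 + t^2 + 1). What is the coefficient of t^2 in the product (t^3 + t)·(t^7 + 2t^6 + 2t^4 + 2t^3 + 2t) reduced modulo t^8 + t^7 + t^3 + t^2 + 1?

1

Multiply in 𝔽_3[t]: (t^3 + t)·(t^7 + 2t^6 + 2t^4 + 2t^3 + 2t) = t^10 + 2t^9 + t^8 + t^7 + 2t^6 + 2t^5 + t^4 + 2t^2.
Reduce using t^8 ≡ 2t^7 + 2t^3 + 2t^2 + 2 (mod t^8 + t^7 + t^3 + t^2 + 1).
Reduced: t^7 + 2t^6 + t^5 + 2t^4 + 2t^3 + t^2 + 2t.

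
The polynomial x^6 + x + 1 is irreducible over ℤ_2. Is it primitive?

Yes

Write f(x) = x^6 + x + 1.
|GF(2^6)^×| = 2^6 − 1 = 63. Prime factorization: 63 = 3^2·7.
f is primitive ⇔ x has order 63 in GF(2)[x]/(f), i.e. x^(63/q) ≠ 1 for each prime q | 63.
x^(21) mod f = x^5 + x^4 + x^3 + x + 1.
x^(9) mod f = x^4 + x^3.
None equal 1, so x has full order 63; f is primitive.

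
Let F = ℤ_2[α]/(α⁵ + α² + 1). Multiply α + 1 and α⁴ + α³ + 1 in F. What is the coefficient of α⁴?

Multiply in ℤ_2[α]: (α + 1)·(α⁴ + α³ + 1) = α⁵ + α³ + α + 1.
Reduce using α⁵ ≡ α² + 1 (mod α⁵ + α² + 1).
Reduced: α³ + α² + α.

0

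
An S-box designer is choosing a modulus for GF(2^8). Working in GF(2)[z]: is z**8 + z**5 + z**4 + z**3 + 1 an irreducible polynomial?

Write g(z) = z**8 + z**5 + z**4 + z**3 + 1.
Check for roots in GF(2): g(0) = 1; g(1) = 1.
No roots, so no linear factors.
Monic irreducibles of degree 2 over GF(2): z**2 + z + 1.
None of them divide g (all give nonzero remainder).
Monic irreducibles of degree 3 over GF(2): z**3 + z + 1, z**3 + z**2 + 1.
None of them divide g (all give nonzero remainder).
Monic irreducibles of degree 4 over GF(2): z**4 + z + 1, z**4 + z**3 + 1, z**4 + z**3 + z**2 + z + 1.
None of them divide g (all give nonzero remainder).
No irreducible factor of degree ≤ 4 exists, so g is irreducible over GF(2).

Yes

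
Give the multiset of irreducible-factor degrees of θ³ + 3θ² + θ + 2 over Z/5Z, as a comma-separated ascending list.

3

Write h(θ) = θ³ + 3θ² + θ + 2.
Roots in Z/5Z: h(0) = 2; h(1) = 2; h(2) = 4; h(3) = 4; h(4) = 3.
Complete factorization: h(θ) = (θ³ + 3θ² + θ + 2).
Factor degrees with multiplicity: 3 = 3.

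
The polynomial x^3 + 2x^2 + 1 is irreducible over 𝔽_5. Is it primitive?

No

Write f(x) = x^3 + 2x^2 + 1.
|GF(5^3)^×| = 5^3 − 1 = 124. Prime factorization: 124 = 2^2·31.
f is primitive ⇔ x has order 124 in GF(5)[x]/(f), i.e. x^(124/q) ≠ 1 for each prime q | 124.
x^(62) mod f = 1
x^(4) mod f = 4x^2 + 4x + 2.
Since x^(62) = 1, the order of x divides 62 < 124; not primitive.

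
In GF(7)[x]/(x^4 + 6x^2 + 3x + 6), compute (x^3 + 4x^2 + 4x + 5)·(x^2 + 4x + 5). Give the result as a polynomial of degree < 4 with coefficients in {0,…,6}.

5x^3 + 4x^2 + 3x + 5

Multiply in GF(7)[x]: (x^3 + 4x^2 + 4x + 5)·(x^2 + 4x + 5) = x^5 + x^4 + 4x^3 + 6x^2 + 5x + 4.
Reduce using x^4 ≡ x^2 + 4x + 1 (mod x^4 + 6x^2 + 3x + 6).
Reduced: 5x^3 + 4x^2 + 3x + 5.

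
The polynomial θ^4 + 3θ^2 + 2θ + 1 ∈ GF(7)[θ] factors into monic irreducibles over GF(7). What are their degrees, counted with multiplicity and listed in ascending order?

1, 3

Write h(θ) = θ^4 + 3θ^2 + 2θ + 1.
Linear factors from roots: (θ - 1).
Complete factorization: h(θ) = (θ - 1)·(θ^3 + θ^2 - 3θ - 1).
Factor degrees with multiplicity: 1 + 3 = 4.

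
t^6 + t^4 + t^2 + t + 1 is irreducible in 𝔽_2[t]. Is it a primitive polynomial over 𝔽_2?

Write f(t) = t^6 + t^4 + t^2 + t + 1.
|GF(2^6)^×| = 2^6 − 1 = 63. Prime factorization: 63 = 3^2·7.
f is primitive ⇔ t has order 63 in GF(2)[t]/(f), i.e. t^(63/q) ≠ 1 for each prime q | 63.
t^(21) mod f = 1
t^(9) mod f = t^4 + t^2 + t.
Since t^(21) = 1, the order of t divides 21 < 63; not primitive.

No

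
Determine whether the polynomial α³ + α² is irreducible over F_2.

Write m(α) = α³ + α².
Check for roots in F_2: m(0) = 0 → root; m(1) = 0 → root.
m(0) = 0, so (α) divides m(α); m is reducible.

No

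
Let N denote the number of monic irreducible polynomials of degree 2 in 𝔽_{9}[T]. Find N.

By the necklace-counting formula, N_9(2) = (1/2) Σ_{d|2} μ(2/d)·9^d.
Divisors of 2: 1, 2; μ(2/d) for each: -1, 1.
Σ = − 9^1 + 9^2 = 72.
N = 72/2 = 36.

36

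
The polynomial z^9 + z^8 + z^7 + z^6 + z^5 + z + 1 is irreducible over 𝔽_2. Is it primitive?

Yes

Write f(z) = z^9 + z^8 + z^7 + z^6 + z^5 + z + 1.
|GF(2^9)^×| = 2^9 − 1 = 511. Prime factorization: 511 = 7·73.
f is primitive ⇔ z has order 511 in GF(2)[z]/(f), i.e. z^(511/q) ≠ 1 for each prime q | 511.
z^(73) mod f = z^7 + z^6 + z^3 + 1.
z^(7) mod f = z^7.
None equal 1, so z has full order 511; f is primitive.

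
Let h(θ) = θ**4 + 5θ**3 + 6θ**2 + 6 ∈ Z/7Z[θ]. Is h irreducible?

No

Check for roots in Z/7Z: h(0) = 6; h(1) = 4; h(2) = 2; h(3) = 3; h(4) = 6; h(5) = 6; h(6) = 1.
No roots, so no linear factors.
Degree-2 irreducible divisors: test the 21 monic irreducibles of degree 2 over GF(7).
θ**2 + θ + 4 divides h: h(θ) = (θ**2 + θ + 4)·(θ**2 + 4θ + 5).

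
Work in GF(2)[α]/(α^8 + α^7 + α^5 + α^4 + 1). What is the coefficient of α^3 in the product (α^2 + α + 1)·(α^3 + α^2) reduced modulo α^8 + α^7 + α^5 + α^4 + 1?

0

Multiply in GF(2)[α]: (α^2 + α + 1)·(α^3 + α^2) = α^5 + α^2.
Reduced: α^5 + α^2.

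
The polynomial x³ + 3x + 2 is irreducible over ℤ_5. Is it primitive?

Write f(x) = x³ + 3x + 2.
|GF(5^3)^×| = 5^3 − 1 = 124. Prime factorization: 124 = 2^2·31.
f is primitive ⇔ x has order 124 in GF(5)[x]/(f), i.e. x^(124/q) ≠ 1 for each prime q | 124.
x^(62) mod f = 4.
x^(4) mod f = 2x² + 3x.
None equal 1, so x has full order 124; f is primitive.

Yes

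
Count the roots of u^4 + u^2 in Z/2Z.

2

Write g(u) = u^4 + u^2.
Evaluate at each of the 2 elements of Z/2Z:
g(0) = 0 → root; g(1) = 0 → root.
Roots: {0, 1}.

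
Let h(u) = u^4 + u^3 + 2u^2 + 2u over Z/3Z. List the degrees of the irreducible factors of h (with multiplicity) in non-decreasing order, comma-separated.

Roots in Z/3Z: h(0) = 0 → root; h(1) = 0 → root; h(2) = 0 → root.
Linear factors from roots: (u), (u + 2), (u + 1).
Complete factorization: h(u) = (u)·(u + 2)·(u + 1)^2.
Factor degrees with multiplicity: 1 + 1 + 1 + 1 = 4.

1, 1, 1, 1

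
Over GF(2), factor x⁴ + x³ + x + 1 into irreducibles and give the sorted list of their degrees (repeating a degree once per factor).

1, 1, 2

Write f(x) = x⁴ + x³ + x + 1.
Roots in GF(2): f(0) = 1; f(1) = 0 → root.
Linear factors from roots: (x + 1).
Complete factorization: f(x) = (x + 1)^2·(x² + x + 1).
Factor degrees with multiplicity: 1 + 1 + 2 = 4.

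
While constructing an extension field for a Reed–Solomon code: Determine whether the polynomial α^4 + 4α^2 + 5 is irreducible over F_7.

Yes

Write f(α) = α^4 + 4α^2 + 5.
Check for roots in F_7: f(0) = 5; f(1) = 3; f(2) = 2; f(3) = 3; f(4) = 3; f(5) = 2; f(6) = 3.
No roots, so no linear factors.
Degree-2 irreducible divisors: test the 21 monic irreducibles of degree 2 over GF(7).
None of them divide f (all give nonzero remainder).
No irreducible factor of degree ≤ 2 exists, so f is irreducible over GF(7).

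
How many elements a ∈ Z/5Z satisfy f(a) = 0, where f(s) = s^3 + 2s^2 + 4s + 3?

Evaluate at each of the 5 elements of Z/5Z:
f(0) = 3; f(1) = 0 → root; f(2) = 2; f(3) = 0 → root; f(4) = 0 → root.
Roots: {1, 3, 4}.

3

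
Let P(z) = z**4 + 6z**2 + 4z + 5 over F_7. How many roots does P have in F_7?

Evaluate at each of the 7 elements of F_7:
P(0) = 5; P(1) = 2; P(2) = 4; P(3) = 5; P(4) = 2; P(5) = 2; P(6) = 1.
No element is a root.

0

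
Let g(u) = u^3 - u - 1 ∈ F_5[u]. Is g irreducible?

No

Check for roots in F_5: g(0) = 4; g(1) = 4; g(2) = 0 → root; g(3) = 3; g(4) = 4.
g(2) = 0, so (u − 2) divides g(u); g is reducible.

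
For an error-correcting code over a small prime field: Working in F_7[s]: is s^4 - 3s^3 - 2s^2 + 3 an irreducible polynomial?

Write P(s) = s^4 - 3s^3 - 2s^2 + 3.
Check for roots in F_7: P(0) = 3; P(1) = 6; P(2) = 1; P(3) = 6; P(4) = 0 → root; P(5) = 0 → root; P(6) = 5.
P(4) = 0, so (s − 4) divides P(s); P is reducible.

No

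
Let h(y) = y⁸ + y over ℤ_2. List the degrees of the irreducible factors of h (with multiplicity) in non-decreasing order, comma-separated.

Roots in ℤ_2: h(0) = 0 → root; h(1) = 0 → root.
Linear factors from roots: (y), (y + 1).
Complete factorization: h(y) = (y)·(y + 1)·(y³ + y + 1)·(y³ + y² + 1).
Factor degrees with multiplicity: 1 + 1 + 3 + 3 = 8.

1, 1, 3, 3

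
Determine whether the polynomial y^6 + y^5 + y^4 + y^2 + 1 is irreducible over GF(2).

Write g(y) = y^6 + y^5 + y^4 + y^2 + 1.
Check for roots in GF(2): g(0) = 1; g(1) = 1.
No roots, so no linear factors.
Monic irreducibles of degree 2 over GF(2): y^2 + y + 1.
None of them divide g (all give nonzero remainder).
Monic irreducibles of degree 3 over GF(2): y^3 + y + 1, y^3 + y^2 + 1.
None of them divide g (all give nonzero remainder).
No irreducible factor of degree ≤ 3 exists, so g is irreducible over GF(2).

Yes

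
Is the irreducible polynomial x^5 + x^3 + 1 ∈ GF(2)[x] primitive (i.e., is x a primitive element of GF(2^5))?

Write f(x) = x^5 + x^3 + 1.
|GF(2^5)^×| = 2^5 − 1 = 31. Prime factorization: 31 = 31.
f is primitive ⇔ x has order 31 in GF(2)[x]/(f), i.e. x^(31/q) ≠ 1 for each prime q | 31.
x^(1) mod f = x.
None equal 1, so x has full order 31; f is primitive.

Yes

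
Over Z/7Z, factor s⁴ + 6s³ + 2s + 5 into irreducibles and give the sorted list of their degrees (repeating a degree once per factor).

Write f(s) = s⁴ + 6s³ + 2s + 5.
Linear factors from roots: (s + 6).
Complete factorization: f(s) = (s + 6)·(s³ + 2).
Factor degrees with multiplicity: 1 + 3 = 4.

1, 3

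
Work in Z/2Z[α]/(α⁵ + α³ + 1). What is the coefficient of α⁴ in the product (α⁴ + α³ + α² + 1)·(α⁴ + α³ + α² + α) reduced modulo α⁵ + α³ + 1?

Multiply in Z/2Z[α]: (α⁴ + α³ + α² + 1)·(α⁴ + α³ + α² + α) = α⁸ + α⁶ + α⁵ + α⁴ + α² + α.
Reduce using α⁵ ≡ α³ + 1 (mod α⁵ + α³ + 1).
Reduced: α⁴ + α² + α + 1.

1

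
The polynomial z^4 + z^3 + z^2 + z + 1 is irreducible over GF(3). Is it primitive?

No

Write f(z) = z^4 + z^3 + z^2 + z + 1.
|GF(3^4)^×| = 3^4 − 1 = 80. Prime factorization: 80 = 2^4·5.
f is primitive ⇔ z has order 80 in GF(3)[z]/(f), i.e. z^(80/q) ≠ 1 for each prime q | 80.
z^(40) mod f = 1
z^(16) mod f = z.
Since z^(40) = 1, the order of z divides 40 < 80; not primitive.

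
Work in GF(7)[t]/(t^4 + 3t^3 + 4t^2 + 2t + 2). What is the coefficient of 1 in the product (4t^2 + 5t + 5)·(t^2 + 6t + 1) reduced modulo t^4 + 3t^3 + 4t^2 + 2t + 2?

4

Multiply in GF(7)[t]: (4t^2 + 5t + 5)·(t^2 + 6t + 1) = 4t^4 + t^3 + 4t^2 + 5.
Reduce using t^4 ≡ 4t^3 + 3t^2 + 5t + 5 (mod t^4 + 3t^3 + 4t^2 + 2t + 2).
Reduced: 3t^3 + 2t^2 + 6t + 4.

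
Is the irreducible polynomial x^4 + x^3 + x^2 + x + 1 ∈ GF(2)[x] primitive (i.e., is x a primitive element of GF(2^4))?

No

Write f(x) = x^4 + x^3 + x^2 + x + 1.
|GF(2^4)^×| = 2^4 − 1 = 15. Prime factorization: 15 = 3·5.
f is primitive ⇔ x has order 15 in GF(2)[x]/(f), i.e. x^(15/q) ≠ 1 for each prime q | 15.
x^(5) mod f = 1
x^(3) mod f = x^3.
Since x^(5) = 1, the order of x divides 5 < 15; not primitive.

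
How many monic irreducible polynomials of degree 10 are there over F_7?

Gauss's count: N_{7}(10) = (1/10) Σ_{d|10} μ(10/d)·7^d.
Divisors of 10: 1, 2, 5, 10; μ(10/d) for each: 1, -1, -1, 1.
Σ = 7^1 − 7^2 − 7^5 + 7^10 = 282458400.
N = 282458400/10 = 28245840.

28245840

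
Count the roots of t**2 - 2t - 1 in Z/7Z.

Write g(t) = t**2 - 2t - 1.
Evaluate at each of the 7 elements of Z/7Z:
g(0) = 6; g(1) = 5; g(2) = 6; g(3) = 2; g(4) = 0 → root; g(5) = 0 → root; g(6) = 2.
Roots: {4, 5}.

2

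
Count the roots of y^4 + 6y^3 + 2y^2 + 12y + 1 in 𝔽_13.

1

Write h(y) = y^4 + 6y^3 + 2y^2 + 12y + 1.
Evaluate at each of the 13 elements of 𝔽_13:
h(0) = 1; h(1) = 9; h(2) = 6; h(3) = 12; h(4) = 6; h(5) = 4; h(6) = 7; h(7) = 1; h(8) = 9; h(9) = 0 → root; h(10) = 6; h(11) = 5; h(12) = 12.
Roots: {9}.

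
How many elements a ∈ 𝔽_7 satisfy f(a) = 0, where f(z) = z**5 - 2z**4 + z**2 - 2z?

Evaluate at each of the 7 elements of 𝔽_7:
f(0) = 0 → root; f(1) = 5; f(2) = 0 → root; f(3) = 0 → root; f(4) = 2; f(5) = 0 → root; f(6) = 0 → root.
Roots: {0, 2, 3, 5, 6}.

5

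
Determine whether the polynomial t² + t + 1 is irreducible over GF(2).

Yes

Write h(t) = t² + t + 1.
Check for roots in GF(2): h(0) = 1; h(1) = 1.
No roots. A degree-2 polynomial over a field with no linear factor is irreducible.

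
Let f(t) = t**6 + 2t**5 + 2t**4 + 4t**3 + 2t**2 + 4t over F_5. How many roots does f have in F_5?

4

Evaluate at each of the 5 elements of F_5:
f(0) = 0 → root; f(1) = 0 → root; f(2) = 3; f(3) = 0 → root; f(4) = 0 → root.
Roots: {0, 1, 3, 4}.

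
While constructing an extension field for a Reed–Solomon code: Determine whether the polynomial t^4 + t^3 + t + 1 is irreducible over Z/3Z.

Write g(t) = t^4 + t^3 + t + 1.
Check for roots in Z/3Z: g(0) = 1; g(1) = 1; g(2) = 0 → root.
g(2) = 0, so (t − 2) divides g(t); g is reducible.

No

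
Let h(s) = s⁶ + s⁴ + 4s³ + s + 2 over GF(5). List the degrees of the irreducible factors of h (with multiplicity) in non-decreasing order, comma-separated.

6

Roots in GF(5): h(0) = 2; h(1) = 4; h(2) = 1; h(3) = 3; h(4) = 4.
Complete factorization: h(s) = (s⁶ + s⁴ + 4s³ + s + 2).
Factor degrees with multiplicity: 6 = 6.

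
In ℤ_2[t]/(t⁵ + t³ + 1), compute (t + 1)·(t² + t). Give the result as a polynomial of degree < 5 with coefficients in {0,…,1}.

t^3 + t

Multiply in ℤ_2[t]: (t + 1)·(t² + t) = t³ + t.
Reduced: t³ + t.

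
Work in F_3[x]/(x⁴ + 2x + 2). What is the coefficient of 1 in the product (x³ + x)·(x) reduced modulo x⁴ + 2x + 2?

1

Multiply in F_3[x]: (x³ + x)·(x) = x⁴ + x².
Reduce using x⁴ ≡ x + 1 (mod x⁴ + 2x + 2).
Reduced: x² + x + 1.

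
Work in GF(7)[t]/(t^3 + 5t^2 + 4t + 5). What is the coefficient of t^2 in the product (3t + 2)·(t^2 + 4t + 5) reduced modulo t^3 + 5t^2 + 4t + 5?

Multiply in GF(7)[t]: (3t + 2)·(t^2 + 4t + 5) = 3t^3 + 2t + 3.
Reduce using t^3 ≡ 2t^2 + 3t + 2 (mod t^3 + 5t^2 + 4t + 5).
Reduced: 6t^2 + 4t + 2.

6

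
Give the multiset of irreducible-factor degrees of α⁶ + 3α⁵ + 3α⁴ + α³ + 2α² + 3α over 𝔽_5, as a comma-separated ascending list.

Write f(α) = α⁶ + 3α⁵ + 3α⁴ + α³ + 2α² + 3α.
Roots in 𝔽_5: f(0) = 0 → root; f(1) = 3; f(2) = 0 → root; f(3) = 0 → root; f(4) = 4.
Linear factors from roots: (α), (α + 3), (α + 2).
Complete factorization: f(α) = (α)·(α + 2)·(α + 3)·(α³ + 3α² + 2α + 3).
Factor degrees with multiplicity: 1 + 1 + 1 + 3 = 6.

1, 1, 1, 3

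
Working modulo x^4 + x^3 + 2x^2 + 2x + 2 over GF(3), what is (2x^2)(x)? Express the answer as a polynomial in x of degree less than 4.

2x^3

Multiply in GF(3)[x]: (2x^2)·(x) = 2x^3.
Reduced: 2x^3.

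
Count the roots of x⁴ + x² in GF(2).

2

Write g(x) = x⁴ + x².
Evaluate at each of the 2 elements of GF(2):
g(0) = 0 → root; g(1) = 0 → root.
Roots: {0, 1}.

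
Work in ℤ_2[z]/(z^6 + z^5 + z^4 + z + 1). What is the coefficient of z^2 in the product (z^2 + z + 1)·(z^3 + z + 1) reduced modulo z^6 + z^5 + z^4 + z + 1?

0

Multiply in ℤ_2[z]: (z^2 + z + 1)·(z^3 + z + 1) = z^5 + z^4 + 1.
Reduced: z^5 + z^4 + 1.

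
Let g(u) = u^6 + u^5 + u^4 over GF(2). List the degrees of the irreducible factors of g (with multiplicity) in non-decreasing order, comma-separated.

1, 1, 1, 1, 2

Roots in GF(2): g(0) = 0 → root; g(1) = 1.
Linear factors from roots: (u).
Complete factorization: g(u) = (u)^4·(u^2 + u + 1).
Factor degrees with multiplicity: 1 + 1 + 1 + 1 + 2 = 6.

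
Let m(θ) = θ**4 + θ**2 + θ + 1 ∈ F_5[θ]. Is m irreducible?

Yes

Check for roots in F_5: m(0) = 1; m(1) = 4; m(2) = 3; m(3) = 4; m(4) = 2.
No roots, so no linear factors.
Degree-2 irreducible divisors: test the 10 monic irreducibles of degree 2 over GF(5).
None of them divide m (all give nonzero remainder).
No irreducible factor of degree ≤ 2 exists, so m is irreducible over GF(5).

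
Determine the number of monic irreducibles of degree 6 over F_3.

By the necklace-counting formula, N_3(6) = (1/6) Σ_{d|6} μ(6/d)·3^d.
Divisors of 6: 1, 2, 3, 6; μ(6/d) for each: 1, -1, -1, 1.
Σ = 3^1 − 3^2 − 3^3 + 3^6 = 696.
N = 696/6 = 116.

116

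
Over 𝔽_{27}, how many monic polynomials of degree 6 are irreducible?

64566684

The number of monic irreducibles of degree 6 over GF(27) is (1/6)·Σ_{d∣6} μ(6/d) 27^d.
Divisors of 6: 1, 2, 3, 6; μ(6/d) for each: 1, -1, -1, 1.
Σ = 27^1 − 27^2 − 27^3 + 27^6 = 387400104.
N = 387400104/6 = 64566684.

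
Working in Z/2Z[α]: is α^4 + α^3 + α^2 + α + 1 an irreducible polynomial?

Write m(α) = α^4 + α^3 + α^2 + α + 1.
Check for roots in Z/2Z: m(0) = 1; m(1) = 1.
No roots, so no linear factors.
Monic irreducibles of degree 2 over GF(2): α^2 + α + 1.
None of them divide m (all give nonzero remainder).
No irreducible factor of degree ≤ 2 exists, so m is irreducible over GF(2).

Yes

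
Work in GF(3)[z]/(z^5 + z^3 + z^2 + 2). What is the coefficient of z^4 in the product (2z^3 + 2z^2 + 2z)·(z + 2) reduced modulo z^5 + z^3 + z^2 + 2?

Multiply in GF(3)[z]: (2z^3 + 2z^2 + 2z)·(z + 2) = 2z^4 + z.
Reduced: 2z^4 + z.

2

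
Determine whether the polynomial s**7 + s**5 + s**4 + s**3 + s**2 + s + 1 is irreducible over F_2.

Write m(s) = s**7 + s**5 + s**4 + s**3 + s**2 + s + 1.
Check for roots in F_2: m(0) = 1; m(1) = 1.
No roots, so no linear factors.
Monic irreducibles of degree 2 over GF(2): s**2 + s + 1.
None of them divide m (all give nonzero remainder).
Monic irreducibles of degree 3 over GF(2): s**3 + s + 1, s**3 + s**2 + 1.
None of them divide m (all give nonzero remainder).
No irreducible factor of degree ≤ 3 exists, so m is irreducible over GF(2).

Yes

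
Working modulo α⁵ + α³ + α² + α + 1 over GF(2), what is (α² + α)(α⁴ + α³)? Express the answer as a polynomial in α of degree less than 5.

Multiply in GF(2)[α]: (α² + α)·(α⁴ + α³) = α⁶ + α⁴.
Reduce using α⁵ ≡ α³ + α² + α + 1 (mod α⁵ + α³ + α² + α + 1).
Reduced: α³ + α² + α.

α^3 + α^2 + α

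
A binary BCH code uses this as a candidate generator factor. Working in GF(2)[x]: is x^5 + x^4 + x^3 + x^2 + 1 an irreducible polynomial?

Write P(x) = x^5 + x^4 + x^3 + x^2 + 1.
Check for roots in GF(2): P(0) = 1; P(1) = 1.
No roots, so no linear factors.
Monic irreducibles of degree 2 over GF(2): x^2 + x + 1.
None of them divide P (all give nonzero remainder).
No irreducible factor of degree ≤ 2 exists, so P is irreducible over GF(2).

Yes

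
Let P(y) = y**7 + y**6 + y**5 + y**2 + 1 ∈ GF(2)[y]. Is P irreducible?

Check for roots in GF(2): P(0) = 1; P(1) = 1.
No roots, so no linear factors.
Monic irreducibles of degree 2 over GF(2): y**2 + y + 1.
None of them divide P (all give nonzero remainder).
Monic irreducibles of degree 3 over GF(2): y**3 + y + 1, y**3 + y**2 + 1.
None of them divide P (all give nonzero remainder).
No irreducible factor of degree ≤ 3 exists, so P is irreducible over GF(2).

Yes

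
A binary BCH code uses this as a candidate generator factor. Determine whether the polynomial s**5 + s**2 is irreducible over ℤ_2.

No

Write m(s) = s**5 + s**2.
Check for roots in ℤ_2: m(0) = 0 → root; m(1) = 0 → root.
m(0) = 0, so (s) divides m(s); m is reducible.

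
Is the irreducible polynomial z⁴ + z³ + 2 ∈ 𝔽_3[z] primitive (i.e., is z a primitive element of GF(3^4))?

Yes

Write f(z) = z⁴ + z³ + 2.
|GF(3^4)^×| = 3^4 − 1 = 80. Prime factorization: 80 = 2^4·5.
f is primitive ⇔ z has order 80 in GF(3)[z]/(f), i.e. z^(80/q) ≠ 1 for each prime q | 80.
z^(40) mod f = 2.
z^(16) mod f = 2z² + 2z + 2.
None equal 1, so z has full order 80; f is primitive.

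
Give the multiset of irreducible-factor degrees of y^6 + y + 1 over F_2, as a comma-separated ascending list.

Write g(y) = y^6 + y + 1.
Roots in F_2: g(0) = 1; g(1) = 1.
Complete factorization: g(y) = (y^6 + y + 1).
Factor degrees with multiplicity: 6 = 6.

6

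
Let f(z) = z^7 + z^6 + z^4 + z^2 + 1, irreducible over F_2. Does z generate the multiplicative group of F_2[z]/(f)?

Yes

|GF(2^7)^×| = 2^7 − 1 = 127. Prime factorization: 127 = 127.
f is primitive ⇔ z has order 127 in GF(2)[z]/(f), i.e. z^(127/q) ≠ 1 for each prime q | 127.
z^(1) mod f = z.
None equal 1, so z has full order 127; f is primitive.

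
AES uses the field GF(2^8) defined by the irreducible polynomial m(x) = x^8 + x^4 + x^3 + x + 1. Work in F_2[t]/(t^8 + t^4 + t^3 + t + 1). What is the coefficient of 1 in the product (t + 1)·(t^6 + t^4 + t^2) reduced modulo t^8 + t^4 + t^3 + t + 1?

0

Multiply in F_2[t]: (t + 1)·(t^6 + t^4 + t^2) = t^7 + t^6 + t^5 + t^4 + t^3 + t^2.
Reduced: t^7 + t^6 + t^5 + t^4 + t^3 + t^2.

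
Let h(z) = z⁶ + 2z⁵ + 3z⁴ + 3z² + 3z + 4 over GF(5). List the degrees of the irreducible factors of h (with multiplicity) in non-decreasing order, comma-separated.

6

Roots in GF(5): h(0) = 4; h(1) = 1; h(2) = 3; h(3) = 3; h(4) = 1.
Complete factorization: h(z) = (z⁶ + 2z⁵ + 3z⁴ + 3z² + 3z + 4).
Factor degrees with multiplicity: 6 = 6.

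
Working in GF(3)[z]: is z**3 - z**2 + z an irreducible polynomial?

Write m(z) = z**3 - z**2 + z.
Check for roots in GF(3): m(0) = 0 → root; m(1) = 1; m(2) = 0 → root.
m(0) = 0, so (z) divides m(z); m is reducible.

No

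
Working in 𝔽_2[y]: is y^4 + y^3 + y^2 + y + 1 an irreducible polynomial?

Yes

Write g(y) = y^4 + y^3 + y^2 + y + 1.
Check for roots in 𝔽_2: g(0) = 1; g(1) = 1.
No roots, so no linear factors.
Monic irreducibles of degree 2 over GF(2): y^2 + y + 1.
None of them divide g (all give nonzero remainder).
No irreducible factor of degree ≤ 2 exists, so g is irreducible over GF(2).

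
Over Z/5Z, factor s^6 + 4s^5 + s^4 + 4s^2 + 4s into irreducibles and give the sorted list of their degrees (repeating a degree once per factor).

1, 1, 2, 2

Write g(s) = s^6 + 4s^5 + s^4 + 4s^2 + 4s.
Roots in Z/5Z: g(0) = 0 → root; g(1) = 4; g(2) = 2; g(3) = 0 → root; g(4) = 3.
Linear factors from roots: (s), (s + 2).
Complete factorization: g(s) = (s)·(s + 2)·(s^2 + 3)·(s^2 + 2s + 4).
Factor degrees with multiplicity: 1 + 1 + 2 + 2 = 6.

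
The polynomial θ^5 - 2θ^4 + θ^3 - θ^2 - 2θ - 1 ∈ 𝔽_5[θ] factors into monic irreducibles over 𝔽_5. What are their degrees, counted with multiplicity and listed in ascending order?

Write h(θ) = θ^5 - 2θ^4 + θ^3 - θ^2 - 2θ - 1.
Roots in 𝔽_5: h(0) = 4; h(1) = 1; h(2) = 4; h(3) = 2; h(4) = 1.
Complete factorization: h(θ) = (θ^5 - 2θ^4 + θ^3 - θ^2 - 2θ - 1).
Factor degrees with multiplicity: 5 = 5.

5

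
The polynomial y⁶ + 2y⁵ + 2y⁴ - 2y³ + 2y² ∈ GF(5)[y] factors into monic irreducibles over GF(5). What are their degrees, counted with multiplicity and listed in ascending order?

Write f(y) = y⁶ + 2y⁵ + 2y⁴ - 2y³ + 2y².
Roots in GF(5): f(0) = 0 → root; f(1) = 0 → root; f(2) = 2; f(3) = 1; f(4) = 0 → root.
Linear factors from roots: (y), (y - 1), (y + 1).
Complete factorization: f(y) = (y + 1)·(y - 1)·(y)^2·(y² + 2y - 2).
Factor degrees with multiplicity: 1 + 1 + 1 + 1 + 2 = 6.

1, 1, 1, 1, 2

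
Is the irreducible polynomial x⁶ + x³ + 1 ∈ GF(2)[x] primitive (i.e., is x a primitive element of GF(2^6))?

No

Write f(x) = x⁶ + x³ + 1.
|GF(2^6)^×| = 2^6 − 1 = 63. Prime factorization: 63 = 3^2·7.
f is primitive ⇔ x has order 63 in GF(2)[x]/(f), i.e. x^(63/q) ≠ 1 for each prime q | 63.
x^(21) mod f = x³.
x^(9) mod f = 1
Since x^(9) = 1, the order of x divides 9 < 63; not primitive.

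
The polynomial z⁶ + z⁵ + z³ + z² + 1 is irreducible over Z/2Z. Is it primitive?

Yes

Write f(z) = z⁶ + z⁵ + z³ + z² + 1.
|GF(2^6)^×| = 2^6 − 1 = 63. Prime factorization: 63 = 3^2·7.
f is primitive ⇔ z has order 63 in GF(2)[z]/(f), i.e. z^(63/q) ≠ 1 for each prime q | 63.
z^(21) mod f = z⁴ + z² + z + 1.
z^(9) mod f = z² + z.
None equal 1, so z has full order 63; f is primitive.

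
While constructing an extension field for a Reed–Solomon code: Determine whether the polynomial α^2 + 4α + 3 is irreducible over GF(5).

Write P(α) = α^2 + 4α + 3.
Check for roots in GF(5): P(0) = 3; P(1) = 3; P(2) = 0 → root; P(3) = 4; P(4) = 0 → root.
P(2) = 0, so (α − 2) divides P(α); P is reducible.

No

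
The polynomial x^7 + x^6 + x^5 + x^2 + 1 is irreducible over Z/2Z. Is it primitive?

Write f(x) = x^7 + x^6 + x^5 + x^2 + 1.
|GF(2^7)^×| = 2^7 − 1 = 127. Prime factorization: 127 = 127.
f is primitive ⇔ x has order 127 in GF(2)[x]/(f), i.e. x^(127/q) ≠ 1 for each prime q | 127.
x^(1) mod f = x.
None equal 1, so x has full order 127; f is primitive.

Yes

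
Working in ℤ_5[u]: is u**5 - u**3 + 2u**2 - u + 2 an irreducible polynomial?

Write P(u) = u**5 - u**3 + 2u**2 - u + 2.
Check for roots in ℤ_5: P(0) = 2; P(1) = 3; P(2) = 2; P(3) = 3; P(4) = 0 → root.
P(4) = 0, so (u − 4) divides P(u); P is reducible.

No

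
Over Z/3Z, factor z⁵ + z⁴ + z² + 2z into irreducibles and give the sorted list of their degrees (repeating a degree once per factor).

Write f(z) = z⁵ + z⁴ + z² + 2z.
Roots in Z/3Z: f(0) = 0 → root; f(1) = 2; f(2) = 2.
Linear factors from roots: (z).
Complete factorization: f(z) = (z)·(z² + 1)·(z² + z + 2).
Factor degrees with multiplicity: 1 + 2 + 2 = 5.

1, 2, 2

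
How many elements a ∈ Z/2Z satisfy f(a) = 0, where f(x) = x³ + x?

Evaluate at each of the 2 elements of Z/2Z:
f(0) = 0 → root; f(1) = 0 → root.
Roots: {0, 1}.

2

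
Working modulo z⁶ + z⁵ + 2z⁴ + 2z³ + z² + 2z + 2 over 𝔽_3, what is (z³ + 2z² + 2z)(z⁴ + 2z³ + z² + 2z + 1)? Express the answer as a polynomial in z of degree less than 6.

2z^5 + z^2

Multiply in 𝔽_3[z]: (z³ + 2z² + 2z)·(z⁴ + 2z³ + z² + 2z + 1) = z⁷ + z⁶ + z⁵ + 2z⁴ + z³ + 2z.
Reduce using z⁶ ≡ 2z⁵ + z⁴ + z³ + 2z² + z + 1 (mod z⁶ + z⁵ + 2z⁴ + 2z³ + z² + 2z + 2).
Reduced: 2z⁵ + z².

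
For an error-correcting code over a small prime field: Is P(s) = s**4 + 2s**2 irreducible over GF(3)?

No

Check for roots in GF(3): P(0) = 0 → root; P(1) = 0 → root; P(2) = 0 → root.
P(0) = 0, so (s) divides P(s); P is reducible.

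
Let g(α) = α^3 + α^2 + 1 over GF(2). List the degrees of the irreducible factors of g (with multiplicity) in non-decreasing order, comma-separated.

3

Roots in GF(2): g(0) = 1; g(1) = 1.
Complete factorization: g(α) = (α^3 + α^2 + 1).
Factor degrees with multiplicity: 3 = 3.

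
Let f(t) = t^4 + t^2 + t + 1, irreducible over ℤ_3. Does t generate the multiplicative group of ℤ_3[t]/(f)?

|GF(3^4)^×| = 3^4 − 1 = 80. Prime factorization: 80 = 2^4·5.
f is primitive ⇔ t has order 80 in GF(3)[t]/(f), i.e. t^(80/q) ≠ 1 for each prime q | 80.
t^(40) mod f = 1
t^(16) mod f = t^3 + 2.
Since t^(40) = 1, the order of t divides 40 < 80; not primitive.

No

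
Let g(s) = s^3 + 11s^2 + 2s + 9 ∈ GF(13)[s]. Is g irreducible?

Check each element of GF(13) for a root: g(0)=9, g(1)=10, g(2)=0, g(3)=11, g(4)=10, g(5)=3, g(6)=9, g(7)=8, g(8)=6, g(9)=9, g(10)=10, g(11)=2, g(12)=4.
g(2) = 0, so (s − 2) divides g(s); g is reducible.

No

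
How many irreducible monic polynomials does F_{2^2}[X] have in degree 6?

Gauss's count: N_{4}(6) = (1/6) Σ_{d|6} μ(6/d)·4^d.
Divisors of 6: 1, 2, 3, 6; μ(6/d) for each: 1, -1, -1, 1.
Σ = 4^1 − 4^2 − 4^3 + 4^6 = 4020.
N = 4020/6 = 670.

670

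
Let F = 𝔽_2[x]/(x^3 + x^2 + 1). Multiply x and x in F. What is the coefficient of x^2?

Multiply in 𝔽_2[x]: (x)·(x) = x^2.
Reduced: x^2.

1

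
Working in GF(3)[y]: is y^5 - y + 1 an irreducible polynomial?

Write h(y) = y^5 - y + 1.
Check for roots in GF(3): h(0) = 1; h(1) = 1; h(2) = 1.
No roots, so no linear factors.
Monic irreducibles of degree 2 over GF(3): y^2 + 1, y^2 + y - 1, y^2 - y - 1.
None of them divide h (all give nonzero remainder).
No irreducible factor of degree ≤ 2 exists, so h is irreducible over GF(3).

Yes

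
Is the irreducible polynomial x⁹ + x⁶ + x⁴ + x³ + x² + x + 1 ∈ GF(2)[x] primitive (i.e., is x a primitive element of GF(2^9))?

Write f(x) = x⁹ + x⁶ + x⁴ + x³ + x² + x + 1.
|GF(2^9)^×| = 2^9 − 1 = 511. Prime factorization: 511 = 7·73.
f is primitive ⇔ x has order 511 in GF(2)[x]/(f), i.e. x^(511/q) ≠ 1 for each prime q | 511.
x^(73) mod f = x⁸ + x⁵ + x².
x^(7) mod f = x⁷.
None equal 1, so x has full order 511; f is primitive.

Yes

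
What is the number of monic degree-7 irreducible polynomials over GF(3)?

312

Gauss's count: N_{3}(7) = (1/7) Σ_{d|7} μ(7/d)·3^d.
Divisors of 7: 1, 7; μ(7/d) for each: -1, 1.
Σ = − 3^1 + 3^7 = 2184.
N = 2184/7 = 312.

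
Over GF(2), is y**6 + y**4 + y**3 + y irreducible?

No

Write P(y) = y**6 + y**4 + y**3 + y.
Check for roots in GF(2): P(0) = 0 → root; P(1) = 0 → root.
P(0) = 0, so (y) divides P(y); P is reducible.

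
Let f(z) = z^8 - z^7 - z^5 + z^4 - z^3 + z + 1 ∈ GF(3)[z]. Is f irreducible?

Check for roots in GF(3): f(0) = 1; f(1) = 1; f(2) = 2.
No roots, so no linear factors.
Monic irreducibles of degree 2 over GF(3): z^2 + 1, z^2 + z - 1, z^2 - z - 1.
None of them divide f (all give nonzero remainder).
Degree-3 irreducible divisors: test the 8 monic irreducibles of degree 3 over GF(3).
None of them divide f (all give nonzero remainder).
Degree-4 irreducible divisors: test the 18 monic irreducibles of degree 4 over GF(3).
None of them divide f (all give nonzero remainder).
No irreducible factor of degree ≤ 4 exists, so f is irreducible over GF(3).

Yes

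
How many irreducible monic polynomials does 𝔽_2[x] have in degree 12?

335

x^(2^12) − x is the product of all monic irreducibles of degree dividing 12; Möbius inversion gives N = (1/12) Σ μ(12/d)·2^d.
Divisors of 12: 1, 2, 3, 4, 6, 12; μ(12/d) for each: 0, 1, 0, -1, -1, 1.
Σ = 2^2 − 2^4 − 2^6 + 2^12 = 4020.
N = 4020/12 = 335.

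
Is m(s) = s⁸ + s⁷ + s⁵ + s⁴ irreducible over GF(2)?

No

Check for roots in GF(2): m(0) = 0 → root; m(1) = 0 → root.
m(0) = 0, so (s) divides m(s); m is reducible.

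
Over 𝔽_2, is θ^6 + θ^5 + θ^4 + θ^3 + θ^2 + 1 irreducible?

Write g(θ) = θ^6 + θ^5 + θ^4 + θ^3 + θ^2 + 1.
Check for roots in 𝔽_2: g(0) = 1; g(1) = 0 → root.
g(1) = 0, so (θ − 1) divides g(θ); g is reducible.

No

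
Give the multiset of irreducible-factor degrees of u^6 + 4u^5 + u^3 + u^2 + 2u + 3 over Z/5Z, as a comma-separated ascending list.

3, 3

Write f(u) = u^6 + 4u^5 + u^3 + u^2 + 2u + 3.
Roots in Z/5Z: f(0) = 3; f(1) = 2; f(2) = 1; f(3) = 1; f(4) = 3.
Complete factorization: f(u) = (u^3 + u^2 + 1)·(u^3 + 3u^2 + 2u + 3).
Factor degrees with multiplicity: 3 + 3 = 6.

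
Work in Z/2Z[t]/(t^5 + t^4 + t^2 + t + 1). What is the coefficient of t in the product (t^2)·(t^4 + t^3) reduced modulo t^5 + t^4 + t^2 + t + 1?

Multiply in Z/2Z[t]: (t^2)·(t^4 + t^3) = t^6 + t^5.
Reduce using t^5 ≡ t^4 + t^2 + t + 1 (mod t^5 + t^4 + t^2 + t + 1).
Reduced: t^3 + t^2 + t.

1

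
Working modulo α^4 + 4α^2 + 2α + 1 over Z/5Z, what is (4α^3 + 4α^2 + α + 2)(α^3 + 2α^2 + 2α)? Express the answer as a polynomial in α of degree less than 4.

α^3 + 4α^2 + 4

Multiply in Z/5Z[α]: (4α^3 + 4α^2 + α + 2)·(α^3 + 2α^2 + 2α) = 4α^6 + 2α^5 + 2α^4 + 2α^3 + α^2 + 4α.
Reduce using α^4 ≡ α^2 + 3α + 4 (mod α^4 + 4α^2 + 2α + 1).
Reduced: α^3 + 4α^2 + 4.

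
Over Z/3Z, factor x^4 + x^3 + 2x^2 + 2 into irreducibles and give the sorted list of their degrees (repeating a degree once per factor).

Write f(x) = x^4 + x^3 + 2x^2 + 2.
Roots in Z/3Z: f(0) = 2; f(1) = 0 → root; f(2) = 1.
Linear factors from roots: (x + 2).
Complete factorization: f(x) = (x + 2)·(x^3 + 2x^2 + x + 1).
Factor degrees with multiplicity: 1 + 3 = 4.

1, 3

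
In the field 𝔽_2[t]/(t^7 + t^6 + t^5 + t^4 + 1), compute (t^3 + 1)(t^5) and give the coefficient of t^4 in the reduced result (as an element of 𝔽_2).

Multiply in 𝔽_2[t]: (t^3 + 1)·(t^5) = t^8 + t^5.
Reduce using t^7 ≡ t^6 + t^5 + t^4 + 1 (mod t^7 + t^6 + t^5 + t^4 + 1).
Reduced: t^5 + t^4 + t + 1.

1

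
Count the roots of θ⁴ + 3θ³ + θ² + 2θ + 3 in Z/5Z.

Write P(θ) = θ⁴ + 3θ³ + θ² + 2θ + 3.
Evaluate at each of the 5 elements of Z/5Z:
P(0) = 3; P(1) = 0 → root; P(2) = 1; P(3) = 0 → root; P(4) = 0 → root.
Roots: {1, 3, 4}.

3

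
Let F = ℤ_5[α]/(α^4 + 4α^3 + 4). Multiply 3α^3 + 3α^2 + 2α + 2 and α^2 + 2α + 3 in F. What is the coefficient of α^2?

Multiply in ℤ_5[α]: (3α^3 + 3α^2 + 2α + 2)·(α^2 + 2α + 3) = 3α^5 + 4α^4 + 2α^3 + 1.
Reduce using α^4 ≡ α^3 + 1 (mod α^4 + 4α^3 + 4).
Reduced: 4α^3 + 3α + 3.

0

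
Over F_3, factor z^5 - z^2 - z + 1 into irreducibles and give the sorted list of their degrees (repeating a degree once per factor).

Write f(z) = z^5 - z^2 - z + 1.
Roots in F_3: f(0) = 1; f(1) = 0 → root; f(2) = 0 → root.
Linear factors from roots: (z - 1), (z + 1).
Complete factorization: f(z) = (z - 1)·(z + 1)^2·(z^2 - z - 1).
Factor degrees with multiplicity: 1 + 1 + 1 + 2 = 5.

1, 1, 1, 2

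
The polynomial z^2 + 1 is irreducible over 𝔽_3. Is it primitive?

No

Write f(z) = z^2 + 1.
|GF(3^2)^×| = 3^2 − 1 = 8. Prime factorization: 8 = 2^3.
f is primitive ⇔ z has order 8 in GF(3)[z]/(f), i.e. z^(8/q) ≠ 1 for each prime q | 8.
z^(4) mod f = 1
Since z^(4) = 1, the order of z divides 4 < 8; not primitive.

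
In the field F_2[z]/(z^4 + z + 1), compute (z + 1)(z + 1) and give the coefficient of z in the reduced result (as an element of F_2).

0

Multiply in F_2[z]: (z + 1)·(z + 1) = z^2 + 1.
Reduced: z^2 + 1.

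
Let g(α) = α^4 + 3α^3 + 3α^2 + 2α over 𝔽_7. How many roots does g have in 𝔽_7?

4

Evaluate at each of the 7 elements of 𝔽_7:
g(0) = 0 → root; g(1) = 2; g(2) = 0 → root; g(3) = 6; g(4) = 0 → root; g(5) = 0 → root; g(6) = 6.
Roots: {0, 2, 4, 5}.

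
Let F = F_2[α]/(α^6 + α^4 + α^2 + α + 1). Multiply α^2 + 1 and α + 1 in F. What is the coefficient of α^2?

1

Multiply in F_2[α]: (α^2 + 1)·(α + 1) = α^3 + α^2 + α + 1.
Reduced: α^3 + α^2 + α + 1.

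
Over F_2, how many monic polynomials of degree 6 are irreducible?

9

The number of monic irreducibles of degree 6 over GF(2) is (1/6)·Σ_{d∣6} μ(6/d) 2^d.
Divisors of 6: 1, 2, 3, 6; μ(6/d) for each: 1, -1, -1, 1.
Σ = 2^1 − 2^2 − 2^3 + 2^6 = 54.
N = 54/6 = 9.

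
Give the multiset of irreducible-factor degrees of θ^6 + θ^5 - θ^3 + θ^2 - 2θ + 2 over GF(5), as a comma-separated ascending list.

1, 1, 1, 3

Write g(θ) = θ^6 + θ^5 - θ^3 + θ^2 - 2θ + 2.
Roots in GF(5): g(0) = 2; g(1) = 2; g(2) = 0 → root; g(3) = 0 → root; g(4) = 1.
Linear factors from roots: (θ - 2), (θ + 2).
Complete factorization: g(θ) = (θ - 2)·(θ + 2)^2·(θ^3 - θ^2 + θ + 1).
Factor degrees with multiplicity: 1 + 1 + 1 + 3 = 6.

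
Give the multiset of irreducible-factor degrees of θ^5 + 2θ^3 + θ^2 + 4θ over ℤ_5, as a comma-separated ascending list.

Write h(θ) = θ^5 + 2θ^3 + θ^2 + 4θ.
Roots in ℤ_5: h(0) = 0 → root; h(1) = 3; h(2) = 0 → root; h(3) = 3; h(4) = 4.
Linear factors from roots: (θ), (θ + 3).
Complete factorization: h(θ) = (θ)·(θ + 3)·(θ^3 + 2θ^2 + θ + 3).
Factor degrees with multiplicity: 1 + 1 + 3 = 5.

1, 1, 3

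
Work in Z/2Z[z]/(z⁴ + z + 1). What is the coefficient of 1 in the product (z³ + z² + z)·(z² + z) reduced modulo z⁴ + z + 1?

0

Multiply in Z/2Z[z]: (z³ + z² + z)·(z² + z) = z⁵ + z².
Reduce using z⁴ ≡ z + 1 (mod z⁴ + z + 1).
Reduced: z.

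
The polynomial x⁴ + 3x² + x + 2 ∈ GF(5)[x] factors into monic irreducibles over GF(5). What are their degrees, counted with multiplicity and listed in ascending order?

Write h(x) = x⁴ + 3x² + x + 2.
Roots in GF(5): h(0) = 2; h(1) = 2; h(2) = 2; h(3) = 3; h(4) = 0 → root.
Linear factors from roots: (x + 1).
Complete factorization: h(x) = (x + 1)·(x³ + 4x² + 4x + 2).
Factor degrees with multiplicity: 1 + 3 = 4.

1, 3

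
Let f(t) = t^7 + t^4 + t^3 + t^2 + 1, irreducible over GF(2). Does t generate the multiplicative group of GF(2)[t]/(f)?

Yes

|GF(2^7)^×| = 2^7 − 1 = 127. Prime factorization: 127 = 127.
f is primitive ⇔ t has order 127 in GF(2)[t]/(f), i.e. t^(127/q) ≠ 1 for each prime q | 127.
t^(1) mod f = t.
None equal 1, so t has full order 127; f is primitive.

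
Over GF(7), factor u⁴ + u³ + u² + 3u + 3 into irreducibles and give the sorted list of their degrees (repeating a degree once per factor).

2, 2

Write h(u) = u⁴ + u³ + u² + 3u + 3.
Complete factorization: h(u) = (u² + 3u + 5)·(u² + 5u + 2).
Factor degrees with multiplicity: 2 + 2 = 4.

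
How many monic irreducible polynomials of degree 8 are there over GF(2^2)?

The number of monic irreducibles of degree 8 over GF(4) is (1/8)·Σ_{d∣8} μ(8/d) 4^d.
Divisors of 8: 1, 2, 4, 8; μ(8/d) for each: 0, 0, -1, 1.
Σ = − 4^4 + 4^8 = 65280.
N = 65280/8 = 8160.

8160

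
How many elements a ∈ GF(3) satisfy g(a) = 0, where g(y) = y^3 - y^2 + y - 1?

1

Evaluate at each of the 3 elements of GF(3):
g(0) = 2; g(1) = 0 → root; g(2) = 2.
Roots: {1}.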